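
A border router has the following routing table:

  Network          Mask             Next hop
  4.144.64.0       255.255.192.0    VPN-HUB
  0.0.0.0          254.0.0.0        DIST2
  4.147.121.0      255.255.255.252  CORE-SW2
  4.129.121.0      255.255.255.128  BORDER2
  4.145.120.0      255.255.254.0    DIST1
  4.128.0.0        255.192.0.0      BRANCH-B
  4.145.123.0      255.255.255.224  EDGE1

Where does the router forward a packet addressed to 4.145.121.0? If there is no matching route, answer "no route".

Routes whose prefix contains 4.145.121.0:
  4.128.0.0/10 (4.128.0.0 - 4.191.255.255) -> BRANCH-B
  4.145.120.0/23 (4.145.120.0 - 4.145.121.255) -> DIST1
More-specific entries that do NOT match:
  4.147.121.0/30 (4.147.121.0 - 4.147.121.3) does not contain 4.145.121.0
  4.145.123.0/27 (4.145.123.0 - 4.145.123.31) does not contain 4.145.121.0
  4.129.121.0/25 (4.129.121.0 - 4.129.121.127) does not contain 4.145.121.0
Longest matching prefix is /23 -> next hop DIST1.

DIST1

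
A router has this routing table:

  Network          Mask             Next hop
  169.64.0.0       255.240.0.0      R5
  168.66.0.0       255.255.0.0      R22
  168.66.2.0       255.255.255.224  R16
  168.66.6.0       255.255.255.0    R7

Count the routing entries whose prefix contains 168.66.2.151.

1

Prefixes containing 168.66.2.151:
  168.66.0.0/16 (168.66.0.0 - 168.66.255.255)
Total matching entries: 1.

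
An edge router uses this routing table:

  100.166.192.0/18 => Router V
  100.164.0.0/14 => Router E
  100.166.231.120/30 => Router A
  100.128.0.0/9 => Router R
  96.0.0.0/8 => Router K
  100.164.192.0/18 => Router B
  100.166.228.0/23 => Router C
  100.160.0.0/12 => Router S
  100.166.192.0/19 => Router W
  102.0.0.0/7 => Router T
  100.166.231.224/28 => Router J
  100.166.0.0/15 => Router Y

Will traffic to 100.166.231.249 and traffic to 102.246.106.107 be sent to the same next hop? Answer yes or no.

no

100.166.231.249: longest match 100.166.192.0/18 -> Router V
102.246.106.107: longest match 102.0.0.0/7 -> Router T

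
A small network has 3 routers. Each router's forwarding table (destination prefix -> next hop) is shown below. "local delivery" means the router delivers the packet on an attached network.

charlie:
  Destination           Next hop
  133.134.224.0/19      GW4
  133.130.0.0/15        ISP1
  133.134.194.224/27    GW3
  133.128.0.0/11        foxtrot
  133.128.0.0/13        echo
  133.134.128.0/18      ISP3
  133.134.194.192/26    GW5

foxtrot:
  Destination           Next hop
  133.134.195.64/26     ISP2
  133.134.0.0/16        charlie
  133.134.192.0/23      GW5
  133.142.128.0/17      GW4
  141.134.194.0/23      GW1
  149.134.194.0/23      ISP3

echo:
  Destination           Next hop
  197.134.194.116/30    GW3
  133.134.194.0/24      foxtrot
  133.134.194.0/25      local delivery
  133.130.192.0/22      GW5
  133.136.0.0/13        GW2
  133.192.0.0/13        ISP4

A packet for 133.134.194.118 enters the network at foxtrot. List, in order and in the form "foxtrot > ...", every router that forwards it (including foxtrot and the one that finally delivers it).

foxtrot > charlie > echo

At foxtrot: longest match for 133.134.194.118 is 133.134.0.0/16 -> charlie
At charlie: longest match for 133.134.194.118 is 133.128.0.0/13 -> echo
At echo: longest match for 133.134.194.118 is 133.134.194.0/25 -> local delivery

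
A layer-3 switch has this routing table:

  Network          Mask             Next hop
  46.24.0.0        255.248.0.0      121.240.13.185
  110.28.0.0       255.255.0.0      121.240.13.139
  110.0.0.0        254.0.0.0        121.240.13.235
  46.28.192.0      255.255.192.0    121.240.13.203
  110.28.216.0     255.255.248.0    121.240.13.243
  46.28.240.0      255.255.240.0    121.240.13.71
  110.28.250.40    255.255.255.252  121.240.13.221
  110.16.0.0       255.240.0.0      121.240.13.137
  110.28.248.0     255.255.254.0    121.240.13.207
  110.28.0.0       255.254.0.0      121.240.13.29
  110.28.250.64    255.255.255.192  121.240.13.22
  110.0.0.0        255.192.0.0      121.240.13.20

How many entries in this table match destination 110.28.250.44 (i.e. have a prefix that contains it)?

5

Prefixes containing 110.28.250.44:
  110.0.0.0/7 (110.0.0.0 - 111.255.255.255)
  110.0.0.0/10 (110.0.0.0 - 110.63.255.255)
  110.16.0.0/12 (110.16.0.0 - 110.31.255.255)
  110.28.0.0/15 (110.28.0.0 - 110.29.255.255)
  110.28.0.0/16 (110.28.0.0 - 110.28.255.255)
Total matching entries: 5.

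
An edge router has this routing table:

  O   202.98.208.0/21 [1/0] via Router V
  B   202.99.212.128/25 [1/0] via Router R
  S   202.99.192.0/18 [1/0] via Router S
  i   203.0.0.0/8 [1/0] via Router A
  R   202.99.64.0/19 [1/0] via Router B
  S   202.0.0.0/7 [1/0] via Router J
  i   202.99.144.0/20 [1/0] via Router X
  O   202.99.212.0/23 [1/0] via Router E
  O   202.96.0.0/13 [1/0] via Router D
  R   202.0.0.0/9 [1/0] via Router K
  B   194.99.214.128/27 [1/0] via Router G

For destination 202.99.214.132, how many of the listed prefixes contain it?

4

Prefixes containing 202.99.214.132:
  202.0.0.0/7 (202.0.0.0 - 203.255.255.255)
  202.0.0.0/9 (202.0.0.0 - 202.127.255.255)
  202.96.0.0/13 (202.96.0.0 - 202.103.255.255)
  202.99.192.0/18 (202.99.192.0 - 202.99.255.255)
Total matching entries: 4.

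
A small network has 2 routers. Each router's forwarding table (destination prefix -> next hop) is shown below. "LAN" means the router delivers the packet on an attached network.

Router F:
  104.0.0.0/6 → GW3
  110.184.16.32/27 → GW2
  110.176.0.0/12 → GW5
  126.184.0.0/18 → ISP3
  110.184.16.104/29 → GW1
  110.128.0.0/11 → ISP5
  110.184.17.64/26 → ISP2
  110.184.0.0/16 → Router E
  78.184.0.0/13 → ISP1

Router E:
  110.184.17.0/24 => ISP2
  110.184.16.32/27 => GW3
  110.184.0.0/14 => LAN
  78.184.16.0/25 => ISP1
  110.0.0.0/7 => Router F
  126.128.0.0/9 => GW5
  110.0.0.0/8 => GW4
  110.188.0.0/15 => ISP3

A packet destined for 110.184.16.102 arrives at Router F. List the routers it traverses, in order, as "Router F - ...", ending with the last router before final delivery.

At Router F: longest match for 110.184.16.102 is 110.184.0.0/16 -> Router E
At Router E: longest match for 110.184.16.102 is 110.184.0.0/14 -> LAN

Router F - Router E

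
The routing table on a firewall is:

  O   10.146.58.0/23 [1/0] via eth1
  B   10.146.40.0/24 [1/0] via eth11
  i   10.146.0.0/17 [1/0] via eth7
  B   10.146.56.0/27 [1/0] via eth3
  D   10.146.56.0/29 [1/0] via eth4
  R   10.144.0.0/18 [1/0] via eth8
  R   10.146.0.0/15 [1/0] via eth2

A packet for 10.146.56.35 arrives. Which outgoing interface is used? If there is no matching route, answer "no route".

eth7

Routes whose prefix contains 10.146.56.35:
  10.146.0.0/15 (10.146.0.0 - 10.147.255.255) -> eth2
  10.146.0.0/17 (10.146.0.0 - 10.146.127.255) -> eth7
More-specific entries that do NOT match:
  10.146.56.0/29 (10.146.56.0 - 10.146.56.7) does not contain 10.146.56.35
  10.146.56.0/27 (10.146.56.0 - 10.146.56.31) does not contain 10.146.56.35
  10.146.40.0/24 (10.146.40.0 - 10.146.40.255) does not contain 10.146.56.35
  10.146.58.0/23 (10.146.58.0 - 10.146.59.255) does not contain 10.146.56.35
  10.144.0.0/18 (10.144.0.0 - 10.144.63.255) does not contain 10.146.56.35
Longest matching prefix is /17 -> interface eth7.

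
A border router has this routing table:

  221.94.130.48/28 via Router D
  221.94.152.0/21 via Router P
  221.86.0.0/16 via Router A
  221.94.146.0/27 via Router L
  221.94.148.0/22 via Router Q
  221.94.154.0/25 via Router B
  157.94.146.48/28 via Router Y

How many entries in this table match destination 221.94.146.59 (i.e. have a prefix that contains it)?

No listed prefix contains 221.94.146.59.
Total matching entries: 0.

0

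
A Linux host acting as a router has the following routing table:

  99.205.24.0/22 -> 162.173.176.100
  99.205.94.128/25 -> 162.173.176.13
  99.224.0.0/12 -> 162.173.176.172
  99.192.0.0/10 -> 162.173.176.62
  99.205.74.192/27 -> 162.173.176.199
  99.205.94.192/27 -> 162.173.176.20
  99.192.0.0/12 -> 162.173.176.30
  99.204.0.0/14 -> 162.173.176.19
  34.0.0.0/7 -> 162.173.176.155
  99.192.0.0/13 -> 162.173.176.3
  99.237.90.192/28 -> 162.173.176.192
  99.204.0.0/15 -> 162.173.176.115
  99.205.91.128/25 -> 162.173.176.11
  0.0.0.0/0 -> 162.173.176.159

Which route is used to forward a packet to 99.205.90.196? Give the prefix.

99.204.0.0/15

Entries matching 99.205.90.196:
  0.0.0.0/0 (default, matches everything)
  99.192.0.0/10 (99.192.0.0 - 99.255.255.255)
  99.192.0.0/12 (99.192.0.0 - 99.207.255.255)
  99.204.0.0/14 (99.204.0.0 - 99.207.255.255)
  99.204.0.0/15 (99.204.0.0 - 99.205.255.255)
Most specific is 99.204.0.0/15.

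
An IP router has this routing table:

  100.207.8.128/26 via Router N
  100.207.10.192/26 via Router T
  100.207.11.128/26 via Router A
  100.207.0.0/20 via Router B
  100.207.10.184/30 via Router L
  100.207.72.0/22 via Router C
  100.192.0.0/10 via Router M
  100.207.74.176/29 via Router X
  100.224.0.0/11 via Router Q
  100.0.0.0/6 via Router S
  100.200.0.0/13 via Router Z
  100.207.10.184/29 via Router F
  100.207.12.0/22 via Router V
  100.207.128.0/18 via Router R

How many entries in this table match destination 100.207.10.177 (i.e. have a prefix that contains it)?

4

Prefixes containing 100.207.10.177:
  100.0.0.0/6 (100.0.0.0 - 103.255.255.255)
  100.192.0.0/10 (100.192.0.0 - 100.255.255.255)
  100.200.0.0/13 (100.200.0.0 - 100.207.255.255)
  100.207.0.0/20 (100.207.0.0 - 100.207.15.255)
Total matching entries: 4.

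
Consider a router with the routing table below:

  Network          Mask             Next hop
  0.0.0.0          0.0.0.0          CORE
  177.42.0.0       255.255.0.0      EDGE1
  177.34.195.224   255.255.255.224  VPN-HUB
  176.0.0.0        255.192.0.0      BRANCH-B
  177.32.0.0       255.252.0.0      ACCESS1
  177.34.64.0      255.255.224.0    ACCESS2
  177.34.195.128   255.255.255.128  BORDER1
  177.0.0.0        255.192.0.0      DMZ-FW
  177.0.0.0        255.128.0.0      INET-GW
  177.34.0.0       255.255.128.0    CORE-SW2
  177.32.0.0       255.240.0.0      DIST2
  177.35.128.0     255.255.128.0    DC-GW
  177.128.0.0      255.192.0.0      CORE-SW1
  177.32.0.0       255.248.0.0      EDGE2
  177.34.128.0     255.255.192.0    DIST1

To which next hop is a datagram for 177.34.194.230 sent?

Routes whose prefix contains 177.34.194.230:
  0.0.0.0/0 (default, matches everything) -> CORE
  177.0.0.0/9 (177.0.0.0 - 177.127.255.255) -> INET-GW
  177.0.0.0/10 (177.0.0.0 - 177.63.255.255) -> DMZ-FW
  177.32.0.0/12 (177.32.0.0 - 177.47.255.255) -> DIST2
  177.32.0.0/13 (177.32.0.0 - 177.39.255.255) -> EDGE2
  177.32.0.0/14 (177.32.0.0 - 177.35.255.255) -> ACCESS1
More-specific entries that do NOT match:
  177.34.195.224/27 (177.34.195.224 - 177.34.195.255) does not contain 177.34.194.230
  177.34.195.128/25 (177.34.195.128 - 177.34.195.255) does not contain 177.34.194.230
  177.34.64.0/19 (177.34.64.0 - 177.34.95.255) does not contain 177.34.194.230
  177.34.128.0/18 (177.34.128.0 - 177.34.191.255) does not contain 177.34.194.230
  177.34.0.0/17 (177.34.0.0 - 177.34.127.255) does not contain 177.34.194.230
  177.35.128.0/17 (177.35.128.0 - 177.35.255.255) does not contain 177.34.194.230
  177.42.0.0/16 (177.42.0.0 - 177.42.255.255) does not contain 177.34.194.230
Longest matching prefix is /14 -> next hop ACCESS1.

ACCESS1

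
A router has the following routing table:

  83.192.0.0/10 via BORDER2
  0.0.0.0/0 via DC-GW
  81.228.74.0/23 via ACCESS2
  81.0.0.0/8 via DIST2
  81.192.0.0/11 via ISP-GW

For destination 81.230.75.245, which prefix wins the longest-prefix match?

81.0.0.0/8

Entries matching 81.230.75.245:
  0.0.0.0/0 (default, matches everything)
  81.0.0.0/8 (81.0.0.0 - 81.255.255.255)
Most specific is 81.0.0.0/8.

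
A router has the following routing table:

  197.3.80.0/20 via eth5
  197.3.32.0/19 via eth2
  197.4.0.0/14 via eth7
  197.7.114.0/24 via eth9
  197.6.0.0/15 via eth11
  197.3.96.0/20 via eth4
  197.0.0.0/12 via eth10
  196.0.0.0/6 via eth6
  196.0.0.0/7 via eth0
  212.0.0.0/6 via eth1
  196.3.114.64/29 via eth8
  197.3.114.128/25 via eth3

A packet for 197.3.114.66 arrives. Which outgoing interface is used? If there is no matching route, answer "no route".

eth10

Routes whose prefix contains 197.3.114.66:
  196.0.0.0/6 (196.0.0.0 - 199.255.255.255) -> eth6
  196.0.0.0/7 (196.0.0.0 - 197.255.255.255) -> eth0
  197.0.0.0/12 (197.0.0.0 - 197.15.255.255) -> eth10
More-specific entries that do NOT match:
  196.3.114.64/29 (196.3.114.64 - 196.3.114.71) does not contain 197.3.114.66
  197.3.114.128/25 (197.3.114.128 - 197.3.114.255) does not contain 197.3.114.66
  197.7.114.0/24 (197.7.114.0 - 197.7.114.255) does not contain 197.3.114.66
  197.3.80.0/20 (197.3.80.0 - 197.3.95.255) does not contain 197.3.114.66
  197.3.96.0/20 (197.3.96.0 - 197.3.111.255) does not contain 197.3.114.66
  197.3.32.0/19 (197.3.32.0 - 197.3.63.255) does not contain 197.3.114.66
  197.6.0.0/15 (197.6.0.0 - 197.7.255.255) does not contain 197.3.114.66
  197.4.0.0/14 (197.4.0.0 - 197.7.255.255) does not contain 197.3.114.66
Longest matching prefix is /12 -> interface eth10.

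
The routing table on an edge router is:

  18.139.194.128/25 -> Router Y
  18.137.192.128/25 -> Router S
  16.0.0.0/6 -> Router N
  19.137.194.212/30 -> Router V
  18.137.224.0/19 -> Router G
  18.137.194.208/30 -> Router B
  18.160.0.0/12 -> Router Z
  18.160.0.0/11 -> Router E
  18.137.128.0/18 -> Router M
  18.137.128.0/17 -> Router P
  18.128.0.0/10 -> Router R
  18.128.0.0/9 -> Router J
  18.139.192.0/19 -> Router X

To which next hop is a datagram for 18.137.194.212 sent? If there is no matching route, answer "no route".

Routes whose prefix contains 18.137.194.212:
  16.0.0.0/6 (16.0.0.0 - 19.255.255.255) -> Router N
  18.128.0.0/9 (18.128.0.0 - 18.255.255.255) -> Router J
  18.128.0.0/10 (18.128.0.0 - 18.191.255.255) -> Router R
  18.137.128.0/17 (18.137.128.0 - 18.137.255.255) -> Router P
More-specific entries that do NOT match:
  19.137.194.212/30 (19.137.194.212 - 19.137.194.215) does not contain 18.137.194.212
  18.137.194.208/30 (18.137.194.208 - 18.137.194.211) does not contain 18.137.194.212
  18.139.194.128/25 (18.139.194.128 - 18.139.194.255) does not contain 18.137.194.212
  18.137.192.128/25 (18.137.192.128 - 18.137.192.255) does not contain 18.137.194.212
  18.137.224.0/19 (18.137.224.0 - 18.137.255.255) does not contain 18.137.194.212
  18.139.192.0/19 (18.139.192.0 - 18.139.223.255) does not contain 18.137.194.212
  18.137.128.0/18 (18.137.128.0 - 18.137.191.255) does not contain 18.137.194.212
Longest matching prefix is /17 -> next hop Router P.

Router P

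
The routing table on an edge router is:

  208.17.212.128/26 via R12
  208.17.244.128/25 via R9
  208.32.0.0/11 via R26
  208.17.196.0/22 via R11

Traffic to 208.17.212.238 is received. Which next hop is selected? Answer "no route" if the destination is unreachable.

no route

No entry's prefix contains 208.17.212.238; there is no default route.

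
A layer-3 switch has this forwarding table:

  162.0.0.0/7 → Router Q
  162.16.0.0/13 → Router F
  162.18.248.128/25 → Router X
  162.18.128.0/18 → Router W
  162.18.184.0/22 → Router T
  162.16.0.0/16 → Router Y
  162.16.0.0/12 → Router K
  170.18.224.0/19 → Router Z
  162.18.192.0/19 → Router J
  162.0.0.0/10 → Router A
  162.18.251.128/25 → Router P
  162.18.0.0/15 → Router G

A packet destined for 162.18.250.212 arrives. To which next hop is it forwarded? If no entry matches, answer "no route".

Routes whose prefix contains 162.18.250.212:
  162.0.0.0/7 (162.0.0.0 - 163.255.255.255) -> Router Q
  162.0.0.0/10 (162.0.0.0 - 162.63.255.255) -> Router A
  162.16.0.0/12 (162.16.0.0 - 162.31.255.255) -> Router K
  162.16.0.0/13 (162.16.0.0 - 162.23.255.255) -> Router F
  162.18.0.0/15 (162.18.0.0 - 162.19.255.255) -> Router G
More-specific entries that do NOT match:
  162.18.248.128/25 (162.18.248.128 - 162.18.248.255) does not contain 162.18.250.212
  162.18.251.128/25 (162.18.251.128 - 162.18.251.255) does not contain 162.18.250.212
  162.18.184.0/22 (162.18.184.0 - 162.18.187.255) does not contain 162.18.250.212
  170.18.224.0/19 (170.18.224.0 - 170.18.255.255) does not contain 162.18.250.212
  162.18.192.0/19 (162.18.192.0 - 162.18.223.255) does not contain 162.18.250.212
  162.18.128.0/18 (162.18.128.0 - 162.18.191.255) does not contain 162.18.250.212
  162.16.0.0/16 (162.16.0.0 - 162.16.255.255) does not contain 162.18.250.212
Longest matching prefix is /15 -> next hop Router G.

Router G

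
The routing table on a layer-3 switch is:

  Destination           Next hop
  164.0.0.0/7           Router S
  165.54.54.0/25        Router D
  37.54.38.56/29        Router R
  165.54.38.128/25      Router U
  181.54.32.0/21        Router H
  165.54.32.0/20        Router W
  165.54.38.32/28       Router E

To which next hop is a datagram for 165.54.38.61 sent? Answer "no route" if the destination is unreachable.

Routes whose prefix contains 165.54.38.61:
  164.0.0.0/7 (164.0.0.0 - 165.255.255.255) -> Router S
  165.54.32.0/20 (165.54.32.0 - 165.54.47.255) -> Router W
More-specific entries that do NOT match:
  37.54.38.56/29 (37.54.38.56 - 37.54.38.63) does not contain 165.54.38.61
  165.54.38.32/28 (165.54.38.32 - 165.54.38.47) does not contain 165.54.38.61
  165.54.54.0/25 (165.54.54.0 - 165.54.54.127) does not contain 165.54.38.61
  165.54.38.128/25 (165.54.38.128 - 165.54.38.255) does not contain 165.54.38.61
  181.54.32.0/21 (181.54.32.0 - 181.54.39.255) does not contain 165.54.38.61
Longest matching prefix is /20 -> next hop Router W.

Router W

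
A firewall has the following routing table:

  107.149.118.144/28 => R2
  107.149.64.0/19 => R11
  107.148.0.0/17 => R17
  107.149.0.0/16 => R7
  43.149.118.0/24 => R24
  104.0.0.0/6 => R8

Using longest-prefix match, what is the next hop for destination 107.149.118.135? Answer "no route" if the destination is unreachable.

R7

Routes whose prefix contains 107.149.118.135:
  104.0.0.0/6 (104.0.0.0 - 107.255.255.255) -> R8
  107.149.0.0/16 (107.149.0.0 - 107.149.255.255) -> R7
More-specific entries that do NOT match:
  107.149.118.144/28 (107.149.118.144 - 107.149.118.159) does not contain 107.149.118.135
  43.149.118.0/24 (43.149.118.0 - 43.149.118.255) does not contain 107.149.118.135
  107.149.64.0/19 (107.149.64.0 - 107.149.95.255) does not contain 107.149.118.135
  107.148.0.0/17 (107.148.0.0 - 107.148.127.255) does not contain 107.149.118.135
Longest matching prefix is /16 -> next hop R7.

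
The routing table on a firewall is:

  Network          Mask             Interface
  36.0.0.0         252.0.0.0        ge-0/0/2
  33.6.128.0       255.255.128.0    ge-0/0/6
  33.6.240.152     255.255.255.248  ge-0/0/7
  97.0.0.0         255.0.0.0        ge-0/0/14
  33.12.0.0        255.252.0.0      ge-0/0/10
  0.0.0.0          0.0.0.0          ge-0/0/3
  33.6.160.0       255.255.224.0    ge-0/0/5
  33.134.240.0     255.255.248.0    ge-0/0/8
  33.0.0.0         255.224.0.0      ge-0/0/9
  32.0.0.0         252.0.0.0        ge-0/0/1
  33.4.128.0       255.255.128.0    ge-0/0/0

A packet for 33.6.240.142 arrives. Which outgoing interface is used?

ge-0/0/6

Routes whose prefix contains 33.6.240.142:
  0.0.0.0/0 (default, matches everything) -> ge-0/0/3
  32.0.0.0/6 (32.0.0.0 - 35.255.255.255) -> ge-0/0/1
  33.0.0.0/11 (33.0.0.0 - 33.31.255.255) -> ge-0/0/9
  33.6.128.0/17 (33.6.128.0 - 33.6.255.255) -> ge-0/0/6
More-specific entries that do NOT match:
  33.6.240.152/29 (33.6.240.152 - 33.6.240.159) does not contain 33.6.240.142
  33.134.240.0/21 (33.134.240.0 - 33.134.247.255) does not contain 33.6.240.142
  33.6.160.0/19 (33.6.160.0 - 33.6.191.255) does not contain 33.6.240.142
Longest matching prefix is /17 -> interface ge-0/0/6.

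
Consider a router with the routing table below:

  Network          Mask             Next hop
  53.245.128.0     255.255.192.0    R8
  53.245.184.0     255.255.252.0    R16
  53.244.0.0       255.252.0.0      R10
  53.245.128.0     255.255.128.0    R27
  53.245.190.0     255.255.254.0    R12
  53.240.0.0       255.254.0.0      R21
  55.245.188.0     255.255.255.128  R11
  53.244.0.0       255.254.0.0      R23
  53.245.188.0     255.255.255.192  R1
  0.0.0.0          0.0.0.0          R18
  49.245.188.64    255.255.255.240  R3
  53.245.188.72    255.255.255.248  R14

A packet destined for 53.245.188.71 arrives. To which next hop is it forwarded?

R8

Routes whose prefix contains 53.245.188.71:
  0.0.0.0/0 (default, matches everything) -> R18
  53.244.0.0/14 (53.244.0.0 - 53.247.255.255) -> R10
  53.244.0.0/15 (53.244.0.0 - 53.245.255.255) -> R23
  53.245.128.0/17 (53.245.128.0 - 53.245.255.255) -> R27
  53.245.128.0/18 (53.245.128.0 - 53.245.191.255) -> R8
More-specific entries that do NOT match:
  53.245.188.72/29 (53.245.188.72 - 53.245.188.79) does not contain 53.245.188.71
  49.245.188.64/28 (49.245.188.64 - 49.245.188.79) does not contain 53.245.188.71
  53.245.188.0/26 (53.245.188.0 - 53.245.188.63) does not contain 53.245.188.71
  55.245.188.0/25 (55.245.188.0 - 55.245.188.127) does not contain 53.245.188.71
  53.245.190.0/23 (53.245.190.0 - 53.245.191.255) does not contain 53.245.188.71
  53.245.184.0/22 (53.245.184.0 - 53.245.187.255) does not contain 53.245.188.71
Longest matching prefix is /18 -> next hop R8.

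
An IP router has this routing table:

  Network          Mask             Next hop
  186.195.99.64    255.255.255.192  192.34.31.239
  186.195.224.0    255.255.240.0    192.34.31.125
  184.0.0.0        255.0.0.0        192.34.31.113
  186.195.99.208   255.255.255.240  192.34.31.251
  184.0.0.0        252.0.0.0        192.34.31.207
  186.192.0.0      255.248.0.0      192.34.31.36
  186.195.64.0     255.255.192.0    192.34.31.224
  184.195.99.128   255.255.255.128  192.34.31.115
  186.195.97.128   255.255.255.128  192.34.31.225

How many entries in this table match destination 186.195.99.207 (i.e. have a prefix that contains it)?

Prefixes containing 186.195.99.207:
  184.0.0.0/6 (184.0.0.0 - 187.255.255.255)
  186.192.0.0/13 (186.192.0.0 - 186.199.255.255)
  186.195.64.0/18 (186.195.64.0 - 186.195.127.255)
Total matching entries: 3.

3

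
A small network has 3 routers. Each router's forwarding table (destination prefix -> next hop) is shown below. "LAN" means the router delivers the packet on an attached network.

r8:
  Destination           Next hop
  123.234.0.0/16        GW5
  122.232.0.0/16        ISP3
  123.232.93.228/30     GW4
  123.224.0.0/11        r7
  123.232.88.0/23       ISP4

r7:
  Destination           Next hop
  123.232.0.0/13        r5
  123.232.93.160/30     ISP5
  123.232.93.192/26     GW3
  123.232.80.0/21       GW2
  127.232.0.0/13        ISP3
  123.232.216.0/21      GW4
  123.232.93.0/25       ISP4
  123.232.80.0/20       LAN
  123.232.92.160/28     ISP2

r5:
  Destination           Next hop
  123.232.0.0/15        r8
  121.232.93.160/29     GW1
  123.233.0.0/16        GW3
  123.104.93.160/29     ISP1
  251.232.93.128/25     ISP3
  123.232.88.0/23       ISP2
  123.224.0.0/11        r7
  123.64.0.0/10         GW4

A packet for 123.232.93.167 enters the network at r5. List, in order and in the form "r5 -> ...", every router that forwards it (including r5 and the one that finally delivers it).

r5 -> r8 -> r7

At r5: longest match for 123.232.93.167 is 123.232.0.0/15 -> r8
At r8: longest match for 123.232.93.167 is 123.224.0.0/11 -> r7
At r7: longest match for 123.232.93.167 is 123.232.80.0/20 -> LAN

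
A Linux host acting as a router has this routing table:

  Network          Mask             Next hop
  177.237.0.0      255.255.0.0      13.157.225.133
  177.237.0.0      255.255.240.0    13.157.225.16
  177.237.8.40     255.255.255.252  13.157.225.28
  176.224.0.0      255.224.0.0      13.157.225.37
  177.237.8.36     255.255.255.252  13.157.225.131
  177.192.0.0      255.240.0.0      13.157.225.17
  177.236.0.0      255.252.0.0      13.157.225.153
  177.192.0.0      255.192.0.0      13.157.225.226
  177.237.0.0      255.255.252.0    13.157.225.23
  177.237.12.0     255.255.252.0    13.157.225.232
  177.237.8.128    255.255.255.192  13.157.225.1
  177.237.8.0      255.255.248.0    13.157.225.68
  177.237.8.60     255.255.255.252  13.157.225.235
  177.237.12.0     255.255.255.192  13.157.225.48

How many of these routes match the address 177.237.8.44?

5

Prefixes containing 177.237.8.44:
  177.192.0.0/10 (177.192.0.0 - 177.255.255.255)
  177.236.0.0/14 (177.236.0.0 - 177.239.255.255)
  177.237.0.0/16 (177.237.0.0 - 177.237.255.255)
  177.237.0.0/20 (177.237.0.0 - 177.237.15.255)
  177.237.8.0/21 (177.237.8.0 - 177.237.15.255)
Total matching entries: 5.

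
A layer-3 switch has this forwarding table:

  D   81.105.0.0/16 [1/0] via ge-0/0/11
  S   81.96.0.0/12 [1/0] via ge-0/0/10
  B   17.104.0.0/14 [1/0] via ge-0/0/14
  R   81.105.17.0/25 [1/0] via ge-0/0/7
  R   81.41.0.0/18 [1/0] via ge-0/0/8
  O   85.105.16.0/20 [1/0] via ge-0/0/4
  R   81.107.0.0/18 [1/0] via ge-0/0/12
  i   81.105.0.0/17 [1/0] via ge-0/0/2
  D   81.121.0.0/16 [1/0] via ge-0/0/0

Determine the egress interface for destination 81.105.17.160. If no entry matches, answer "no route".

Routes whose prefix contains 81.105.17.160:
  81.96.0.0/12 (81.96.0.0 - 81.111.255.255) -> ge-0/0/10
  81.105.0.0/16 (81.105.0.0 - 81.105.255.255) -> ge-0/0/11
  81.105.0.0/17 (81.105.0.0 - 81.105.127.255) -> ge-0/0/2
More-specific entries that do NOT match:
  81.105.17.0/25 (81.105.17.0 - 81.105.17.127) does not contain 81.105.17.160
  85.105.16.0/20 (85.105.16.0 - 85.105.31.255) does not contain 81.105.17.160
  81.41.0.0/18 (81.41.0.0 - 81.41.63.255) does not contain 81.105.17.160
  81.107.0.0/18 (81.107.0.0 - 81.107.63.255) does not contain 81.105.17.160
Longest matching prefix is /17 -> interface ge-0/0/2.

ge-0/0/2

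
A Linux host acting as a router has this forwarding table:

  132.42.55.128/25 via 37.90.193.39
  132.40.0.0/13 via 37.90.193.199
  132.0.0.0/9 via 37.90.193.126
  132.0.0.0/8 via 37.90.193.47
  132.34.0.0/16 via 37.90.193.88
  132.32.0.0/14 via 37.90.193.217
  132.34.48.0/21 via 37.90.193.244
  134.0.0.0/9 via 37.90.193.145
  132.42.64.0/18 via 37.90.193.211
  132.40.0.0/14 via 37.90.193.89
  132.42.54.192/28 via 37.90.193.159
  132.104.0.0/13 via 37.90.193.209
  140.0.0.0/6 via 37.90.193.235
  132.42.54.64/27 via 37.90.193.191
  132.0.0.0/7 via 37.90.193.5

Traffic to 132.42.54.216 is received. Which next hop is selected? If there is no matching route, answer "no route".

37.90.193.89

Routes whose prefix contains 132.42.54.216:
  132.0.0.0/7 (132.0.0.0 - 133.255.255.255) -> 37.90.193.5
  132.0.0.0/8 (132.0.0.0 - 132.255.255.255) -> 37.90.193.47
  132.0.0.0/9 (132.0.0.0 - 132.127.255.255) -> 37.90.193.126
  132.40.0.0/13 (132.40.0.0 - 132.47.255.255) -> 37.90.193.199
  132.40.0.0/14 (132.40.0.0 - 132.43.255.255) -> 37.90.193.89
More-specific entries that do NOT match:
  132.42.54.192/28 (132.42.54.192 - 132.42.54.207) does not contain 132.42.54.216
  132.42.54.64/27 (132.42.54.64 - 132.42.54.95) does not contain 132.42.54.216
  132.42.55.128/25 (132.42.55.128 - 132.42.55.255) does not contain 132.42.54.216
  132.34.48.0/21 (132.34.48.0 - 132.34.55.255) does not contain 132.42.54.216
  132.42.64.0/18 (132.42.64.0 - 132.42.127.255) does not contain 132.42.54.216
  132.34.0.0/16 (132.34.0.0 - 132.34.255.255) does not contain 132.42.54.216
Longest matching prefix is /14 -> next hop 37.90.193.89.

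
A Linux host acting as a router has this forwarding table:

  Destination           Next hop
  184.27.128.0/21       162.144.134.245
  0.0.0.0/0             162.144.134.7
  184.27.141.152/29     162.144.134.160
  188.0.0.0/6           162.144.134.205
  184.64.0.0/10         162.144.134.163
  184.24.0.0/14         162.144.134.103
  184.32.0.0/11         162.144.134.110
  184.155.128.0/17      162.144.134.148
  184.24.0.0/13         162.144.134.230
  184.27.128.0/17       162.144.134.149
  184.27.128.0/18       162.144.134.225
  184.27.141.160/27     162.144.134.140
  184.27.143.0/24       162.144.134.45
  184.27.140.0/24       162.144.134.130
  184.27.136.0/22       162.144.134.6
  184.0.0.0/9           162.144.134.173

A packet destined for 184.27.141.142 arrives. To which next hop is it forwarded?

Routes whose prefix contains 184.27.141.142:
  0.0.0.0/0 (default, matches everything) -> 162.144.134.7
  184.0.0.0/9 (184.0.0.0 - 184.127.255.255) -> 162.144.134.173
  184.24.0.0/13 (184.24.0.0 - 184.31.255.255) -> 162.144.134.230
  184.24.0.0/14 (184.24.0.0 - 184.27.255.255) -> 162.144.134.103
  184.27.128.0/17 (184.27.128.0 - 184.27.255.255) -> 162.144.134.149
  184.27.128.0/18 (184.27.128.0 - 184.27.191.255) -> 162.144.134.225
More-specific entries that do NOT match:
  184.27.141.152/29 (184.27.141.152 - 184.27.141.159) does not contain 184.27.141.142
  184.27.141.160/27 (184.27.141.160 - 184.27.141.191) does not contain 184.27.141.142
  184.27.143.0/24 (184.27.143.0 - 184.27.143.255) does not contain 184.27.141.142
  184.27.140.0/24 (184.27.140.0 - 184.27.140.255) does not contain 184.27.141.142
  184.27.136.0/22 (184.27.136.0 - 184.27.139.255) does not contain 184.27.141.142
  184.27.128.0/21 (184.27.128.0 - 184.27.135.255) does not contain 184.27.141.142
Longest matching prefix is /18 -> next hop 162.144.134.225.

162.144.134.225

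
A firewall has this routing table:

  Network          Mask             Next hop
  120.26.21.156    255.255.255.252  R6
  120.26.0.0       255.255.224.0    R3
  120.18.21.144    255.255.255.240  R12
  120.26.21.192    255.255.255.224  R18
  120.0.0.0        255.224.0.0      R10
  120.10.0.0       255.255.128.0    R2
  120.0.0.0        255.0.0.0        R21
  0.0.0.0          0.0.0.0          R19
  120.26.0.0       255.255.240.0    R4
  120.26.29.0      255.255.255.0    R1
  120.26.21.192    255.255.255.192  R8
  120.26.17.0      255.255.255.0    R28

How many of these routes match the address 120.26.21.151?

4

Prefixes containing 120.26.21.151:
  0.0.0.0/0 (default, matches everything)
  120.0.0.0/8 (120.0.0.0 - 120.255.255.255)
  120.0.0.0/11 (120.0.0.0 - 120.31.255.255)
  120.26.0.0/19 (120.26.0.0 - 120.26.31.255)
Total matching entries: 4.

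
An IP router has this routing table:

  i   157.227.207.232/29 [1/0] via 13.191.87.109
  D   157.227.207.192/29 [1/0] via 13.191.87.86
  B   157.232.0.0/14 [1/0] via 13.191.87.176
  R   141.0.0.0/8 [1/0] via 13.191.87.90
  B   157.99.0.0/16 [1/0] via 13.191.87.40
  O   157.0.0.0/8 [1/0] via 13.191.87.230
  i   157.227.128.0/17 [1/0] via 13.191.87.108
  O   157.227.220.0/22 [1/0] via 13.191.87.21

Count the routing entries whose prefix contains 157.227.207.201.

Prefixes containing 157.227.207.201:
  157.0.0.0/8 (157.0.0.0 - 157.255.255.255)
  157.227.128.0/17 (157.227.128.0 - 157.227.255.255)
Total matching entries: 2.

2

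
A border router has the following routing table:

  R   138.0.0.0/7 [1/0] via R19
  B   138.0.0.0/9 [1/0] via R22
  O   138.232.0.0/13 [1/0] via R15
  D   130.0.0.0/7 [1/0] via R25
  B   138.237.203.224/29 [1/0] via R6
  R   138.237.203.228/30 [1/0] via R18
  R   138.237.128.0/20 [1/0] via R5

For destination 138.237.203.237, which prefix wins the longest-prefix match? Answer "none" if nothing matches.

Entries matching 138.237.203.237:
  138.0.0.0/7 (138.0.0.0 - 139.255.255.255)
  138.232.0.0/13 (138.232.0.0 - 138.239.255.255)
Most specific is 138.232.0.0/13.

138.232.0.0/13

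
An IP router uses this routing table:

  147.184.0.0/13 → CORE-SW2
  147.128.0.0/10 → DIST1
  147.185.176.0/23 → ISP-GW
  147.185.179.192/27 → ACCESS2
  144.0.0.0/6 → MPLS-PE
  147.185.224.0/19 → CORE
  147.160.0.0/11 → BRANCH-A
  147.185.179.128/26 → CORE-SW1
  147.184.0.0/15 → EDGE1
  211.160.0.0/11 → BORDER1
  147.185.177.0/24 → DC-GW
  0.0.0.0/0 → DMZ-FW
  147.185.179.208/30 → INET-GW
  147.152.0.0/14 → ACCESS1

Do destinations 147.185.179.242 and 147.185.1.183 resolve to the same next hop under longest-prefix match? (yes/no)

yes

147.185.179.242: longest match 147.184.0.0/15 -> EDGE1
147.185.1.183: longest match 147.184.0.0/15 -> EDGE1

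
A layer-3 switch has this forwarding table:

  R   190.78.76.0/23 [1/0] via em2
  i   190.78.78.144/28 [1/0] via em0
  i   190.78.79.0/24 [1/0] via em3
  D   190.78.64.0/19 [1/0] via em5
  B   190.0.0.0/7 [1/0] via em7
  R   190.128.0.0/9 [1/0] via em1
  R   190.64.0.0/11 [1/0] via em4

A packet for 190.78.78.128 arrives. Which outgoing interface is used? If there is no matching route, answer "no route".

em5

Routes whose prefix contains 190.78.78.128:
  190.0.0.0/7 (190.0.0.0 - 191.255.255.255) -> em7
  190.64.0.0/11 (190.64.0.0 - 190.95.255.255) -> em4
  190.78.64.0/19 (190.78.64.0 - 190.78.95.255) -> em5
More-specific entries that do NOT match:
  190.78.78.144/28 (190.78.78.144 - 190.78.78.159) does not contain 190.78.78.128
  190.78.79.0/24 (190.78.79.0 - 190.78.79.255) does not contain 190.78.78.128
  190.78.76.0/23 (190.78.76.0 - 190.78.77.255) does not contain 190.78.78.128
Longest matching prefix is /19 -> interface em5.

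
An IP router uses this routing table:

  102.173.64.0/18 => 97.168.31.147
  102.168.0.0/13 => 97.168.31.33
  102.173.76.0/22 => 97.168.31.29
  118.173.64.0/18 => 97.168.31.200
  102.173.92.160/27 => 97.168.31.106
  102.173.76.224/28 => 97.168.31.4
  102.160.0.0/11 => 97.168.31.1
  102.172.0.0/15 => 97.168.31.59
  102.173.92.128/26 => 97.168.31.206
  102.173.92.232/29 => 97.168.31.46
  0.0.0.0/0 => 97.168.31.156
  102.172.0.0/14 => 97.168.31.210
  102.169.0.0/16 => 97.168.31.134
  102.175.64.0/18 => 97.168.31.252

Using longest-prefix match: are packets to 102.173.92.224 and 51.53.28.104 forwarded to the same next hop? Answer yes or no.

102.173.92.224: longest match 102.173.64.0/18 -> 97.168.31.147
51.53.28.104: longest match 0.0.0.0/0 -> 97.168.31.156

no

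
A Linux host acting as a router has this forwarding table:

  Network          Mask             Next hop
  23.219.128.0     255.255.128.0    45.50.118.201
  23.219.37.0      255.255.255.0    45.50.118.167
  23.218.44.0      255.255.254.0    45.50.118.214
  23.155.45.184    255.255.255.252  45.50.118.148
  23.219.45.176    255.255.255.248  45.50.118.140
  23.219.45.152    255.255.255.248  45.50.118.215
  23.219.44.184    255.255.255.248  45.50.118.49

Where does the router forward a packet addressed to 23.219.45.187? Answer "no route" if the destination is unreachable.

No entry's prefix contains 23.219.45.187; there is no default route.

no route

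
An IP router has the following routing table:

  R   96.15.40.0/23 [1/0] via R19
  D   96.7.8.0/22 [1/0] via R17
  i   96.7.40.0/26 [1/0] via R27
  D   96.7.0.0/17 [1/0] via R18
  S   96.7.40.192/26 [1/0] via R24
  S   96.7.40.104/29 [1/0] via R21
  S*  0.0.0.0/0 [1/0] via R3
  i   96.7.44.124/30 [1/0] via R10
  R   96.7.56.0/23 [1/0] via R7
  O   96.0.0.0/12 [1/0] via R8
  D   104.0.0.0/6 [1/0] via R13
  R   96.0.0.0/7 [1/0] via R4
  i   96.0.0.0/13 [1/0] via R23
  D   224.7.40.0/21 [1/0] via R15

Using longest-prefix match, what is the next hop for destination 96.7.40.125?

R18

Routes whose prefix contains 96.7.40.125:
  0.0.0.0/0 (default, matches everything) -> R3
  96.0.0.0/7 (96.0.0.0 - 97.255.255.255) -> R4
  96.0.0.0/12 (96.0.0.0 - 96.15.255.255) -> R8
  96.0.0.0/13 (96.0.0.0 - 96.7.255.255) -> R23
  96.7.0.0/17 (96.7.0.0 - 96.7.127.255) -> R18
More-specific entries that do NOT match:
  96.7.44.124/30 (96.7.44.124 - 96.7.44.127) does not contain 96.7.40.125
  96.7.40.104/29 (96.7.40.104 - 96.7.40.111) does not contain 96.7.40.125
  96.7.40.0/26 (96.7.40.0 - 96.7.40.63) does not contain 96.7.40.125
  96.7.40.192/26 (96.7.40.192 - 96.7.40.255) does not contain 96.7.40.125
  96.15.40.0/23 (96.15.40.0 - 96.15.41.255) does not contain 96.7.40.125
  96.7.56.0/23 (96.7.56.0 - 96.7.57.255) does not contain 96.7.40.125
  96.7.8.0/22 (96.7.8.0 - 96.7.11.255) does not contain 96.7.40.125
  224.7.40.0/21 (224.7.40.0 - 224.7.47.255) does not contain 96.7.40.125
Longest matching prefix is /17 -> next hop R18.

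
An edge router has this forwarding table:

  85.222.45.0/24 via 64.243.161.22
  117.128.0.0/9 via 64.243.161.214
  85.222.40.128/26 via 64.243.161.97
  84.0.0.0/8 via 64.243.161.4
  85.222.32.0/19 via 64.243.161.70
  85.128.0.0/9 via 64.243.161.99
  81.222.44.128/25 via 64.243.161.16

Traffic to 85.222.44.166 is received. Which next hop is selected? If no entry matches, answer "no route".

Routes whose prefix contains 85.222.44.166:
  85.128.0.0/9 (85.128.0.0 - 85.255.255.255) -> 64.243.161.99
  85.222.32.0/19 (85.222.32.0 - 85.222.63.255) -> 64.243.161.70
More-specific entries that do NOT match:
  85.222.40.128/26 (85.222.40.128 - 85.222.40.191) does not contain 85.222.44.166
  81.222.44.128/25 (81.222.44.128 - 81.222.44.255) does not contain 85.222.44.166
  85.222.45.0/24 (85.222.45.0 - 85.222.45.255) does not contain 85.222.44.166
Longest matching prefix is /19 -> next hop 64.243.161.70.

64.243.161.70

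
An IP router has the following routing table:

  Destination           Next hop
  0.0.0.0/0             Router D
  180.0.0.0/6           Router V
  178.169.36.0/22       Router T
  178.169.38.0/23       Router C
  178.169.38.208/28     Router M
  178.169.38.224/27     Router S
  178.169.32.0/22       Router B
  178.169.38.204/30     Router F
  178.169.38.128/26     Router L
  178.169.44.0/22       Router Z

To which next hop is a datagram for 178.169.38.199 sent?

Router C

Routes whose prefix contains 178.169.38.199:
  0.0.0.0/0 (default, matches everything) -> Router D
  178.169.36.0/22 (178.169.36.0 - 178.169.39.255) -> Router T
  178.169.38.0/23 (178.169.38.0 - 178.169.39.255) -> Router C
More-specific entries that do NOT match:
  178.169.38.204/30 (178.169.38.204 - 178.169.38.207) does not contain 178.169.38.199
  178.169.38.208/28 (178.169.38.208 - 178.169.38.223) does not contain 178.169.38.199
  178.169.38.224/27 (178.169.38.224 - 178.169.38.255) does not contain 178.169.38.199
  178.169.38.128/26 (178.169.38.128 - 178.169.38.191) does not contain 178.169.38.199
Longest matching prefix is /23 -> next hop Router C.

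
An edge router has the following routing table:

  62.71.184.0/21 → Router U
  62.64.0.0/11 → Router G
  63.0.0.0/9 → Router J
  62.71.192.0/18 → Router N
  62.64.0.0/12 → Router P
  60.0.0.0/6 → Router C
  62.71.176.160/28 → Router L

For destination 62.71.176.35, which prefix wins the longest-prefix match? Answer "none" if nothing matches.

Entries matching 62.71.176.35:
  60.0.0.0/6 (60.0.0.0 - 63.255.255.255)
  62.64.0.0/11 (62.64.0.0 - 62.95.255.255)
  62.64.0.0/12 (62.64.0.0 - 62.79.255.255)
Most specific is 62.64.0.0/12.

62.64.0.0/12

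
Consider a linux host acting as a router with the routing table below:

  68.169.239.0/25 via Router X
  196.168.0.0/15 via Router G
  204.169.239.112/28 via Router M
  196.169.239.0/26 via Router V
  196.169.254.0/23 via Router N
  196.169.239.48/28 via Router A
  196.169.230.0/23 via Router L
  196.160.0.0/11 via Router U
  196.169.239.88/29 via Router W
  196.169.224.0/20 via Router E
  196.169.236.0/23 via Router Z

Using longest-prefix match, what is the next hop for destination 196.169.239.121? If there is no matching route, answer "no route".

Router E

Routes whose prefix contains 196.169.239.121:
  196.160.0.0/11 (196.160.0.0 - 196.191.255.255) -> Router U
  196.168.0.0/15 (196.168.0.0 - 196.169.255.255) -> Router G
  196.169.224.0/20 (196.169.224.0 - 196.169.239.255) -> Router E
More-specific entries that do NOT match:
  196.169.239.88/29 (196.169.239.88 - 196.169.239.95) does not contain 196.169.239.121
  204.169.239.112/28 (204.169.239.112 - 204.169.239.127) does not contain 196.169.239.121
  196.169.239.48/28 (196.169.239.48 - 196.169.239.63) does not contain 196.169.239.121
  196.169.239.0/26 (196.169.239.0 - 196.169.239.63) does not contain 196.169.239.121
  68.169.239.0/25 (68.169.239.0 - 68.169.239.127) does not contain 196.169.239.121
  196.169.254.0/23 (196.169.254.0 - 196.169.255.255) does not contain 196.169.239.121
  196.169.230.0/23 (196.169.230.0 - 196.169.231.255) does not contain 196.169.239.121
  196.169.236.0/23 (196.169.236.0 - 196.169.237.255) does not contain 196.169.239.121
Longest matching prefix is /20 -> next hop Router E.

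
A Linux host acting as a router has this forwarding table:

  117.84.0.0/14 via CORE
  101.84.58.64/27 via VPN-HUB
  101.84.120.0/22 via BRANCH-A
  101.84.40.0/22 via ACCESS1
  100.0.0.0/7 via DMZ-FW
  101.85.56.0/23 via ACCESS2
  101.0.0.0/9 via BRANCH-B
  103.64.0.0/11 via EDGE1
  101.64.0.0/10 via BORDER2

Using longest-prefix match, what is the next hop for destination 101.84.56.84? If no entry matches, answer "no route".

Routes whose prefix contains 101.84.56.84:
  100.0.0.0/7 (100.0.0.0 - 101.255.255.255) -> DMZ-FW
  101.0.0.0/9 (101.0.0.0 - 101.127.255.255) -> BRANCH-B
  101.64.0.0/10 (101.64.0.0 - 101.127.255.255) -> BORDER2
More-specific entries that do NOT match:
  101.84.58.64/27 (101.84.58.64 - 101.84.58.95) does not contain 101.84.56.84
  101.85.56.0/23 (101.85.56.0 - 101.85.57.255) does not contain 101.84.56.84
  101.84.120.0/22 (101.84.120.0 - 101.84.123.255) does not contain 101.84.56.84
  101.84.40.0/22 (101.84.40.0 - 101.84.43.255) does not contain 101.84.56.84
  117.84.0.0/14 (117.84.0.0 - 117.87.255.255) does not contain 101.84.56.84
  103.64.0.0/11 (103.64.0.0 - 103.95.255.255) does not contain 101.84.56.84
Longest matching prefix is /10 -> next hop BORDER2.

BORDER2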